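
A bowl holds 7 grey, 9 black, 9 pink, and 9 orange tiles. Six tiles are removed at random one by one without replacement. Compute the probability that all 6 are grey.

Unordered draws without replacement: count favorable combinations over C(34,6).
Favorable = C(7,6) · C(9,0) · C(9,0) · C(9,0) = 7; total = C(34,6) = 1344904.
P = 7/1344904 = 7/1344904 ≈ 0.0000.

7/1344904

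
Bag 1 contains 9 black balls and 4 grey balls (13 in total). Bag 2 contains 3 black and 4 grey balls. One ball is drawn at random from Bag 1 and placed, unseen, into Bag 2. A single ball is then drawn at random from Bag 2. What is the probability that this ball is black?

6/13

Condition on how many of the transferred balls are black (from Bag 1: 9 black of 13; then Bag 2 has 8 total).
  0 black: C(9,0)C(4,1)/C(13,1) = 4/13; then P = 3/8
  1 black: C(9,1)C(4,0)/C(13,1) = 9/13; then P = 4/8
P(black from Bag 2) = 6/13 ≈ 0.4615.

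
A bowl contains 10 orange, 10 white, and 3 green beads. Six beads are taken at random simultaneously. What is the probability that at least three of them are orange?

Sum the hypergeometric tail for j = 3,…,6 orange beads.
Favorable = C(10,3)·C(13,3) + C(10,4)·C(13,2) + C(10,5)·C(13,1) + C(10,6)·C(13,0) = 54186; total = C(23,6) = 100947.
P = 54186/100947 = 1642/3059 ≈ 0.5368.

1642/3059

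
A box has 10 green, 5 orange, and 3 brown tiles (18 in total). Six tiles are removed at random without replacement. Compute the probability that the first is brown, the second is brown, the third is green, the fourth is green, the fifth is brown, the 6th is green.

1/3094

Multiply the conditional probability of each draw in order, without replacement, so each draw removes one from its color and from the total.
P = (3/18) · (2/17) · (10/16) · (9/15) · (1/14) · (8/13) = 1/3094 ≈ 0.0003.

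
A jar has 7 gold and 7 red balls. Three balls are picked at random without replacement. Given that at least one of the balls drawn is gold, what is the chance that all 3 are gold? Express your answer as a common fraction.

P(all 3 gold) = C(7,3)/C(14,3) = 5/52; P(at least one gold) = 1 − C(7,3)/C(14,3) = 47/52.
Since 'all 3 gold' ⊆ 'at least one gold', P(all 3 | at least one) = 5/52 / 47/52 = 5/47 ≈ 0.1064.

5/47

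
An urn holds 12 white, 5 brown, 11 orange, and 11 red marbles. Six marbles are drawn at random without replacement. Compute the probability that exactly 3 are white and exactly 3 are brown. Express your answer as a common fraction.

Unordered draws without replacement: count favorable combinations over C(39,6).
Favorable = C(12,3) · C(5,3) · C(11,0) · C(11,0) = 2200; total = C(39,6) = 3262623.
P = 2200/3262623 = 2200/3262623 ≈ 0.0007.

2200/3262623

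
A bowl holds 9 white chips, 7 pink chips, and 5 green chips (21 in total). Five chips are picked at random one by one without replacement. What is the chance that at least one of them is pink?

2621/2907

Use the complement: P(at least one pink) = 1 − P(no pink).
P(none) = C(14,5)/C(21,5) = 2002/20349.
So P = 1 − 2002/20349 = 2621/2907 ≈ 0.9016.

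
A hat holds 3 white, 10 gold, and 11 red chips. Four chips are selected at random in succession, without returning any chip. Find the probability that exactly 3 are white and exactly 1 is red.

Unordered draws without replacement: count favorable combinations over C(24,4).
Favorable = C(3,3) · C(10,0) · C(11,1) = 11; total = C(24,4) = 10626.
P = 11/10626 = 1/966 ≈ 0.0010.

1/966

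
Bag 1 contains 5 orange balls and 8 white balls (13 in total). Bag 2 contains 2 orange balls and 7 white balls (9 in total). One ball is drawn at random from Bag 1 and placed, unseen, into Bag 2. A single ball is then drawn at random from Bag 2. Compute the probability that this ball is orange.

Condition on how many of the transferred balls are orange (from Bag 1: 5 orange of 13; then Bag 2 has 10 total).
  0 orange: C(5,0)C(8,1)/C(13,1) = 8/13; then P = 2/10
  1 orange: C(5,1)C(8,0)/C(13,1) = 5/13; then P = 3/10
P(orange from Bag 2) = 31/130 ≈ 0.2385.

31/130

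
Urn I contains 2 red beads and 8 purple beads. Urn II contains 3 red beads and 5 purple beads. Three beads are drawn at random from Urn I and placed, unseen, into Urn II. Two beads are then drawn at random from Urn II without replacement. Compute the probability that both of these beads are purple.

358/825

Condition on how many of the transferred beads are purple (from Urn I: 8 purple of 10; then Urn II has 11 total).
  1 purple: C(8,1)C(2,2)/C(10,3) = 1/15; then P = C(6,2)/C(11,2) = 3/11
  2 purple: C(8,2)C(2,1)/C(10,3) = 7/15; then P = C(7,2)/C(11,2) = 21/55
  3 purple: C(8,3)C(2,0)/C(10,3) = 7/15; then P = C(8,2)/C(11,2) = 28/55
P(both purple) = 358/825 ≈ 0.4339.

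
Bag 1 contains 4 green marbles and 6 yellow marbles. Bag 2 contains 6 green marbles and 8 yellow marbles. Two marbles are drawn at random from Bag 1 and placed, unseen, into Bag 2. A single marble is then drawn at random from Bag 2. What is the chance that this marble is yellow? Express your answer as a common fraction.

Condition on how many of the transferred marbles are yellow (from Bag 1: 6 yellow of 10; then Bag 2 has 16 total).
  0 yellow: C(6,0)C(4,2)/C(10,2) = 2/15; then P = 8/16
  1 yellow: C(6,1)C(4,1)/C(10,2) = 8/15; then P = 9/16
  2 yellow: C(6,2)C(4,0)/C(10,2) = 1/3; then P = 10/16
P(yellow from Bag 2) = 23/40 ≈ 0.5750.

23/40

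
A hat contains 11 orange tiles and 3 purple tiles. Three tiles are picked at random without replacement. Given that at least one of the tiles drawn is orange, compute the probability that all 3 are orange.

P(all 3 orange) = C(11,3)/C(14,3) = 165/364; P(at least one orange) = 1 − C(3,3)/C(14,3) = 363/364.
Since 'all 3 orange' ⊆ 'at least one orange', P(all 3 | at least one) = 165/364 / 363/364 = 5/11 ≈ 0.4545.

5/11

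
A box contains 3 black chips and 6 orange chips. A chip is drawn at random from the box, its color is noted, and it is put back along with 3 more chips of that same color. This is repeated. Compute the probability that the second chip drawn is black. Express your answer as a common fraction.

Condition on the first draw. If first is black (prob 3/9), second-black has prob (6)/(12); if not (prob 6/9), it has prob 3/(12).
P = (3/9)·(6/12) + (6/9)·(3/12) = 1/3 ≈ 0.3333.

1/3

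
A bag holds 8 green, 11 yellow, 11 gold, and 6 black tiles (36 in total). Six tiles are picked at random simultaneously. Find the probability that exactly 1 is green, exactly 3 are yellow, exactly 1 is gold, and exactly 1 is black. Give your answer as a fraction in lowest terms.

Unordered draws without replacement: count favorable combinations over C(36,6).
Favorable = C(8,1) · C(11,3) · C(11,1) · C(6,1) = 87120; total = C(36,6) = 1947792.
P = 87120/1947792 = 165/3689 ≈ 0.0447.

165/3689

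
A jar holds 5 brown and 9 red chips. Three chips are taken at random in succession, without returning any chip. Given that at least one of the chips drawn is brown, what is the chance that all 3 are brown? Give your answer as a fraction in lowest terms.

P(all 3 brown) = C(5,3)/C(14,3) = 5/182; P(at least one brown) = 1 − C(9,3)/C(14,3) = 10/13.
Since 'all 3 brown' ⊆ 'at least one brown', P(all 3 | at least one) = 5/182 / 10/13 = 1/28 ≈ 0.0357.

1/28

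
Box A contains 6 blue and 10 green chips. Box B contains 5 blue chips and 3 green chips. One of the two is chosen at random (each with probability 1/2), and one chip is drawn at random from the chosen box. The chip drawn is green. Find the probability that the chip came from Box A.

P(green | Box A) = 5/8; P(green | Box B) = 3/8.
P(green) = 1/2·5/8 + 1/2·3/8 = 1/2.
By Bayes' rule, P(Box A | green) = 5/16 / 1/2 = 5/8 ≈ 0.6250.

5/8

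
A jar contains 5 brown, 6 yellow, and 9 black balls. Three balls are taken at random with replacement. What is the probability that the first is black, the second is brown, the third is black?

81/1600

Multiply the conditional probability of each draw in order, with replacement (the composition resets each draw).
P = (9/20) · (5/20) · (9/20) = 81/1600 ≈ 0.0506.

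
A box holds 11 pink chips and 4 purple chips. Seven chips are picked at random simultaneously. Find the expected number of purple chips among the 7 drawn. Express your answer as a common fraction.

28/15

By linearity of expectation, E[X] = Σ P(draw i is purple); by symmetry each draw (even without replacement) has P(purple) = 4/15.
E[X] = 7 · 4/15 = 28/15 ≈ 1.8667.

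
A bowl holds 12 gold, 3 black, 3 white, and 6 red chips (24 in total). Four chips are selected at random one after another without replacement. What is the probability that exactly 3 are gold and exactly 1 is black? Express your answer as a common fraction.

10/161

Unordered draws without replacement: count favorable combinations over C(24,4).
Favorable = C(12,3) · C(3,1) · C(3,0) · C(6,0) = 660; total = C(24,4) = 10626.
P = 660/10626 = 10/161 ≈ 0.0621.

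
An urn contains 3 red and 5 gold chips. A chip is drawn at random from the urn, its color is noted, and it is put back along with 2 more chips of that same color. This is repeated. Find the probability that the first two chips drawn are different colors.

Either red then gold, or gold then red; after the first draw the total is 10.
P = (3/8)·(5/10) + (5/8)·(3/10) = 3/8 ≈ 0.3750.

3/8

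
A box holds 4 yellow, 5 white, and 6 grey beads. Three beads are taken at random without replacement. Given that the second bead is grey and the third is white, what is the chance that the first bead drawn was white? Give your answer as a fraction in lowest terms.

P(first=white and the second bead is grey and the third is white) = (5/15)·(6/14)·(4/13) = 4/91.
P(E) = Σ over first color = 4/91 + 4/91 + 5/91 = 1/7.
By Bayes, P(first=white | E) = 4/91 / 1/7 = 4/13 ≈ 0.3077.

4/13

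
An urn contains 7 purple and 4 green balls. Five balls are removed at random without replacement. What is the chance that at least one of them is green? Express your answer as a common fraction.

Use the complement: P(at least one green) = 1 − P(no green).
P(none) = C(7,5)/C(11,5) = 21/462.
So P = 1 − 21/462 = 21/22 ≈ 0.9545.

21/22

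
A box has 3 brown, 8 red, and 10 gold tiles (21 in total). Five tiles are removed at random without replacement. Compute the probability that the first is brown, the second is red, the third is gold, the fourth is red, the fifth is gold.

Multiply the conditional probability of each draw in order, without replacement, so each draw removes one from its color and from the total.
P = (3/21) · (8/20) · (10/19) · (7/18) · (9/17) = 2/323 ≈ 0.0062.

2/323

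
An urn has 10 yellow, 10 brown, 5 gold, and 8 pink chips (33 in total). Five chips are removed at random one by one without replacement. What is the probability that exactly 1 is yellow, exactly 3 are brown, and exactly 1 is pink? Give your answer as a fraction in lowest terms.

Unordered draws without replacement: count favorable combinations over C(33,5).
Favorable = C(10,1) · C(10,3) · C(5,0) · C(8,1) = 9600; total = C(33,5) = 237336.
P = 9600/237336 = 400/9889 ≈ 0.0404.

400/9889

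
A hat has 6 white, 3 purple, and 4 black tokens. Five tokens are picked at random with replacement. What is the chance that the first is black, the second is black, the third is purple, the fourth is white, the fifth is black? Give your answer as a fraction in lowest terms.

1152/371293

Multiply the conditional probability of each draw in order, with replacement (the composition resets each draw).
P = (4/13) · (4/13) · (3/13) · (6/13) · (4/13) = 1152/371293 ≈ 0.0031.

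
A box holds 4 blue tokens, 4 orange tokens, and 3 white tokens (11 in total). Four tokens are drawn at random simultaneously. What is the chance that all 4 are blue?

1/330

Unordered draws without replacement: count favorable combinations over C(11,4).
Favorable = C(4,4) · C(4,0) · C(3,0) = 1; total = C(11,4) = 330.
P = 1/330 = 1/330 ≈ 0.0030.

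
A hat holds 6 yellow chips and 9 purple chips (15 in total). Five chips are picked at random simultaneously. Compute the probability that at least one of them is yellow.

137/143

Use the complement: P(at least one yellow) = 1 − P(no yellow).
P(none) = C(9,5)/C(15,5) = 126/3003.
So P = 1 − 126/3003 = 137/143 ≈ 0.9580.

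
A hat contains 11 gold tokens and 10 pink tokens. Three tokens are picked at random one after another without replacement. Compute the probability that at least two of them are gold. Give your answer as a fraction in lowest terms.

143/266

Sum the hypergeometric tail for j = 2,…,3 gold tokens.
Favorable = C(11,2)·C(10,1) + C(11,3)·C(10,0) = 715; total = C(21,3) = 1330.
P = 715/1330 = 143/266 ≈ 0.5376.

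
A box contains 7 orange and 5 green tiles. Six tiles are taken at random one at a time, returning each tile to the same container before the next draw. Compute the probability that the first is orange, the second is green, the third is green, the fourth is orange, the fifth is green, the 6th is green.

Multiply the conditional probability of each draw in order, with replacement (the composition resets each draw).
P = (7/12) · (5/12) · (5/12) · (7/12) · (5/12) · (5/12) = 30625/2985984 ≈ 0.0103.

30625/2985984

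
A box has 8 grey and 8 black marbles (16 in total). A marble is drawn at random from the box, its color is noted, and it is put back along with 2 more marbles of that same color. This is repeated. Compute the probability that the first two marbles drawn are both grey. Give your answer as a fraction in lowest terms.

5/18

After a grey draw the box holds 10 grey out of 18.
P = (8/16)·(10/18) = 5/18 ≈ 0.2778.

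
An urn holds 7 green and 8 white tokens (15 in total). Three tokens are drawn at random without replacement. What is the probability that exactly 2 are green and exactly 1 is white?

Unordered draws without replacement: count favorable combinations over C(15,3).
Favorable = C(7,2) · C(8,1) = 168; total = C(15,3) = 455.
P = 168/455 = 24/65 ≈ 0.3692.

24/65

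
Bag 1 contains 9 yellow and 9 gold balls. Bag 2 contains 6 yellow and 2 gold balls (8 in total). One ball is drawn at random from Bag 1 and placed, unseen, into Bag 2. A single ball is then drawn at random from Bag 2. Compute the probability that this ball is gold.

Condition on how many of the transferred balls are gold (from Bag 1: 9 gold of 18; then Bag 2 has 9 total).
  0 gold: C(9,0)C(9,1)/C(18,1) = 1/2; then P = 2/9
  1 gold: C(9,1)C(9,0)/C(18,1) = 1/2; then P = 3/9
P(gold from Bag 2) = 5/18 ≈ 0.2778.

5/18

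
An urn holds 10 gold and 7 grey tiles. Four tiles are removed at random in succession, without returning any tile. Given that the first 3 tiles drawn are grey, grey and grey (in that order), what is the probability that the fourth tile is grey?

After removing 3 grey, the urn has 4 grey out of 14 remaining.
P(fourth is grey | given) = 4/14 = 2/7 ≈ 0.2857.

2/7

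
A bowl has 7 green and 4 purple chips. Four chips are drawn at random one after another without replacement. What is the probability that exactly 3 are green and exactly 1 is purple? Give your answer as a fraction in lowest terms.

Unordered draws without replacement: count favorable combinations over C(11,4).
Favorable = C(7,3) · C(4,1) = 140; total = C(11,4) = 330.
P = 140/330 = 14/33 ≈ 0.4242.

14/33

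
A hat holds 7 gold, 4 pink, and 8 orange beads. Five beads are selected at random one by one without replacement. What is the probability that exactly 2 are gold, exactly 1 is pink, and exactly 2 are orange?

196/969

Unordered draws without replacement: count favorable combinations over C(19,5).
Favorable = C(7,2) · C(4,1) · C(8,2) = 2352; total = C(19,5) = 11628.
P = 2352/11628 = 196/969 ≈ 0.2023.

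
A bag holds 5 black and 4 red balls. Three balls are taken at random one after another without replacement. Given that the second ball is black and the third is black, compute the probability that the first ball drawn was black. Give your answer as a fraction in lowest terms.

P(first=black and the second ball is black and the third is black) = (5/9)·(4/8)·(3/7) = 5/42.
P(E) = Σ over first color = 5/42 + 10/63 = 5/18.
By Bayes, P(first=black | E) = 5/42 / 5/18 = 3/7 ≈ 0.4286.

3/7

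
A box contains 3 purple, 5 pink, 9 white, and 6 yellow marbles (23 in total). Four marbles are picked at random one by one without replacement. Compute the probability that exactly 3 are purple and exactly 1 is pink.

Unordered draws without replacement: count favorable combinations over C(23,4).
Favorable = C(3,3) · C(5,1) · C(9,0) · C(6,0) = 5; total = C(23,4) = 8855.
P = 5/8855 = 1/1771 ≈ 0.0006.

1/1771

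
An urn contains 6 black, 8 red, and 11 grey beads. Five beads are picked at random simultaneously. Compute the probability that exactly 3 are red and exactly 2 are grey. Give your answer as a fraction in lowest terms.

4/69

Unordered draws without replacement: count favorable combinations over C(25,5).
Favorable = C(6,0) · C(8,3) · C(11,2) = 3080; total = C(25,5) = 53130.
P = 3080/53130 = 4/69 ≈ 0.0580.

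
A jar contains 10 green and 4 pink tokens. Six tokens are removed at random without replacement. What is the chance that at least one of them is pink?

Use the complement: P(at least one pink) = 1 − P(no pink).
P(none) = C(10,6)/C(14,6) = 210/3003.
So P = 1 − 210/3003 = 133/143 ≈ 0.9301.

133/143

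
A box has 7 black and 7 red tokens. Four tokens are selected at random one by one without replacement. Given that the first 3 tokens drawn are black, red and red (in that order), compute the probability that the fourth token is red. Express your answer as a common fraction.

5/11

After removing 1 black, 2 red, the box has 5 red out of 11 remaining.
P(fourth is red | given) = 5/11 ≈ 0.4545.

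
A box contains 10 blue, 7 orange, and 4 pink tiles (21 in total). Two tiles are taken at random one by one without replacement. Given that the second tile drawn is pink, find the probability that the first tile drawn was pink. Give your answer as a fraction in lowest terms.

3/20

P(first=pink and the second tile drawn is pink) = (4/21)·(3/20) = 1/35.
P(the second tile drawn is pink) = Σ over first color = 2/21 + 1/15 + 1/35 = 4/21.
By Bayes, P(first=pink | the second tile drawn is pink) = 1/35 / 4/21 = 3/20 ≈ 0.1500.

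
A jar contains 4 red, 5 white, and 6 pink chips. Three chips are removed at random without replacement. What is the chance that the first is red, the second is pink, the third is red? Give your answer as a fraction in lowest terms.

Multiply the conditional probability of each draw in order, without replacement, so each draw removes one from its color and from the total.
P = (4/15) · (6/14) · (3/13) = 12/455 ≈ 0.0264.

12/455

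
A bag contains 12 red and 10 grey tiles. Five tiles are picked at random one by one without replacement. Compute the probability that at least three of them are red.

79/133

Sum the hypergeometric tail for j = 3,…,5 red tiles.
Favorable = C(12,3)·C(10,2) + C(12,4)·C(10,1) + C(12,5)·C(10,0) = 15642; total = C(22,5) = 26334.
P = 15642/26334 = 79/133 ≈ 0.5940.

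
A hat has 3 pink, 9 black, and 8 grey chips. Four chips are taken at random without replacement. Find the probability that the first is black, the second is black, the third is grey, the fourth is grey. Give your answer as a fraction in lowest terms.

56/1615

Multiply the conditional probability of each draw in order, without replacement, so each draw removes one from its color and from the total.
P = (9/20) · (8/19) · (8/18) · (7/17) = 56/1615 ≈ 0.0347.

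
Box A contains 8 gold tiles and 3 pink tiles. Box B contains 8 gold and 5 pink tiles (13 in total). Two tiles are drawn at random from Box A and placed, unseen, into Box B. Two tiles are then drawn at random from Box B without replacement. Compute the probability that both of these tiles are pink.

Condition on how many of the transferred tiles are pink (from Box A: 3 pink of 11; then Box B has 15 total).
  0 pink: C(3,0)C(8,2)/C(11,2) = 28/55; then P = C(5,2)/C(15,2) = 2/21
  1 pink: C(3,1)C(8,1)/C(11,2) = 24/55; then P = C(6,2)/C(15,2) = 1/7
  2 pink: C(3,2)C(8,0)/C(11,2) = 3/55; then P = C(7,2)/C(15,2) = 1/5
P(both pink) = 703/5775 ≈ 0.1217.

703/5775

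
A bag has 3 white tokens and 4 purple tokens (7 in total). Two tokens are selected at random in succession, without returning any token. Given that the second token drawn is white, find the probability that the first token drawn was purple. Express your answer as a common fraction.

P(first=purple and the second token drawn is white) = (4/7)·(3/6) = 2/7.
P(the second token drawn is white) = Σ over first color = 1/7 + 2/7 = 3/7.
By Bayes, P(first=purple | the second token drawn is white) = 2/7 / 3/7 = 2/3 ≈ 0.6667.

2/3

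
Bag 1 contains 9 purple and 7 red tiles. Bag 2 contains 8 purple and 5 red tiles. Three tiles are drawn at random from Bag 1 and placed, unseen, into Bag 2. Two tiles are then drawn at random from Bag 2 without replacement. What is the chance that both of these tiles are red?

Condition on how many of the transferred tiles are red (from Bag 1: 7 red of 16; then Bag 2 has 16 total).
  0 red: C(7,0)C(9,3)/C(16,3) = 3/20; then P = C(5,2)/C(16,2) = 1/12
  1 red: C(7,1)C(9,2)/C(16,3) = 9/20; then P = C(6,2)/C(16,2) = 1/8
  2 red: C(7,2)C(9,1)/C(16,3) = 27/80; then P = C(7,2)/C(16,2) = 7/40
  3 red: C(7,3)C(9,0)/C(16,3) = 1/16; then P = C(8,2)/C(16,2) = 7/30
P(both red) = 1367/9600 ≈ 0.1424.

1367/9600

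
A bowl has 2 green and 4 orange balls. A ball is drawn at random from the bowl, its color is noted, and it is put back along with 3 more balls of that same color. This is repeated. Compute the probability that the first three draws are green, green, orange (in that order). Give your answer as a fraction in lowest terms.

Track the composition after each reinforcement of +3.
P = (2/6) · (5/9) · (4/12) = 5/81 ≈ 0.0617.

5/81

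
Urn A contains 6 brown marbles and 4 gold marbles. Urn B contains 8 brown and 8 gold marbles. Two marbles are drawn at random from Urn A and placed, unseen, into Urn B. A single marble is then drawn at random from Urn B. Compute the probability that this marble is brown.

23/45

Condition on how many of the transferred marbles are brown (from Urn A: 6 brown of 10; then Urn B has 18 total).
  0 brown: C(6,0)C(4,2)/C(10,2) = 2/15; then P = 8/18
  1 brown: C(6,1)C(4,1)/C(10,2) = 8/15; then P = 9/18
  2 brown: C(6,2)C(4,0)/C(10,2) = 1/3; then P = 10/18
P(brown from Urn B) = 23/45 ≈ 0.5111.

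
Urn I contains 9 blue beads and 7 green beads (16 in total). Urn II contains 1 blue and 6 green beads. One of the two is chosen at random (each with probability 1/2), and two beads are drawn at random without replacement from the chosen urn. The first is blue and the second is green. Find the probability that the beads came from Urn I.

147/227

P(E | Urn I) = 21/80; P(E | Urn II) = 1/7.
P(E) = 1/2·21/80 + 1/2·1/7 = 227/1120.
By Bayes' rule, P(Urn I | E) = 21/160 / 227/1120 = 147/227 ≈ 0.6476.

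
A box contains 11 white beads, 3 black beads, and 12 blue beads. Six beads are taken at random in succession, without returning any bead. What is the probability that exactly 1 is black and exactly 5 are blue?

108/10465

Unordered draws without replacement: count favorable combinations over C(26,6).
Favorable = C(11,0) · C(3,1) · C(12,5) = 2376; total = C(26,6) = 230230.
P = 2376/230230 = 108/10465 ≈ 0.0103.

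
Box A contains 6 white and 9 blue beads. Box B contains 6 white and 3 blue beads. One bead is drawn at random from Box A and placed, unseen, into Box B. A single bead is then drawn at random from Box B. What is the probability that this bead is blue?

Condition on how many of the transferred beads are blue (from Box A: 9 blue of 15; then Box B has 10 total).
  0 blue: C(9,0)C(6,1)/C(15,1) = 2/5; then P = 3/10
  1 blue: C(9,1)C(6,0)/C(15,1) = 3/5; then P = 4/10
P(blue from Box B) = 9/25 ≈ 0.3600.

9/25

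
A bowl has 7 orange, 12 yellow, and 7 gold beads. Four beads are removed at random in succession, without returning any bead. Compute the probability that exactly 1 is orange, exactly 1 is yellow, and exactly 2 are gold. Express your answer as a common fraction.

Unordered draws without replacement: count favorable combinations over C(26,4).
Favorable = C(7,1) · C(12,1) · C(7,2) = 1764; total = C(26,4) = 14950.
P = 1764/14950 = 882/7475 ≈ 0.1180.

882/7475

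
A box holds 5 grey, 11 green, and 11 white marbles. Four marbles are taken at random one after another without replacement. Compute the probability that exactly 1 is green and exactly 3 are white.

121/1170

Unordered draws without replacement: count favorable combinations over C(27,4).
Favorable = C(5,0) · C(11,1) · C(11,3) = 1815; total = C(27,4) = 17550.
P = 1815/17550 = 121/1170 ≈ 0.1034.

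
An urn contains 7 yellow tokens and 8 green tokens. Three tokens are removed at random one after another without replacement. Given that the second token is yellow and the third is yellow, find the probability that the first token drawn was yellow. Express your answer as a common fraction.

5/13

P(first=yellow and the second token is yellow and the third is yellow) = (7/15)·(6/14)·(5/13) = 1/13.
P(E) = Σ over first color = 1/13 + 8/65 = 1/5.
By Bayes, P(first=yellow | E) = 1/13 / 1/5 = 5/13 ≈ 0.3846.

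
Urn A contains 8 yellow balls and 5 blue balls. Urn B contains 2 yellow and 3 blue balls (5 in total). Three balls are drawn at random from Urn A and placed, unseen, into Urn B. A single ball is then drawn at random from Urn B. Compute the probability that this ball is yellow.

25/52

Condition on how many of the transferred balls are yellow (from Urn A: 8 yellow of 13; then Urn B has 8 total).
  0 yellow: C(8,0)C(5,3)/C(13,3) = 5/143; then P = 2/8
  1 yellow: C(8,1)C(5,2)/C(13,3) = 40/143; then P = 3/8
  2 yellow: C(8,2)C(5,1)/C(13,3) = 70/143; then P = 4/8
  3 yellow: C(8,3)C(5,0)/C(13,3) = 28/143; then P = 5/8
P(yellow from Urn B) = 25/52 ≈ 0.4808.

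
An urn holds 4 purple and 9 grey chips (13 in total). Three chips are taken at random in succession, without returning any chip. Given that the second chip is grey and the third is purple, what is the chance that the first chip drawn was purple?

P(first=purple and the second chip is grey and the third is purple) = (4/13)·(9/12)·(3/11) = 9/143.
P(E) = Σ over first color = 9/143 + 24/143 = 3/13.
By Bayes, P(first=purple | E) = 9/143 / 3/13 = 3/11 ≈ 0.2727.

3/11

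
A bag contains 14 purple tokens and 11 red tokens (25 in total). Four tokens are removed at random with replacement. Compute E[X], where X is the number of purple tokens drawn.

By linearity of expectation, E[X] = Σ P(draw i is purple); each independent draw has P(purple) = 14/25.
E[X] = 4 · 14/25 = 56/25 ≈ 2.2400.

56/25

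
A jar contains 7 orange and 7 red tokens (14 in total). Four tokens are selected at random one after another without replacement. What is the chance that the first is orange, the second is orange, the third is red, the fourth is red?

21/286

Multiply the conditional probability of each draw in order, without replacement, so each draw removes one from its color and from the total.
P = (7/14) · (6/13) · (7/12) · (6/11) = 21/286 ≈ 0.0734.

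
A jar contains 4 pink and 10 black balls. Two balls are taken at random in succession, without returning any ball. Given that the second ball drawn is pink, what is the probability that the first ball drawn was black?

P(first=black and the second ball drawn is pink) = (10/14)·(4/13) = 20/91.
P(the second ball drawn is pink) = Σ over first color = 6/91 + 20/91 = 2/7.
By Bayes, P(first=black | the second ball drawn is pink) = 20/91 / 2/7 = 10/13 ≈ 0.7692.

10/13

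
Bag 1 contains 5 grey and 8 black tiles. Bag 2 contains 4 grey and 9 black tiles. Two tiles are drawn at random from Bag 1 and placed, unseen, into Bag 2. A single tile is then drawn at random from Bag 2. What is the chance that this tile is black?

133/195

Condition on how many of the transferred tiles are black (from Bag 1: 8 black of 13; then Bag 2 has 15 total).
  0 black: C(8,0)C(5,2)/C(13,2) = 5/39; then P = 9/15
  1 black: C(8,1)C(5,1)/C(13,2) = 20/39; then P = 10/15
  2 black: C(8,2)C(5,0)/C(13,2) = 14/39; then P = 11/15
P(black from Bag 2) = 133/195 ≈ 0.6821.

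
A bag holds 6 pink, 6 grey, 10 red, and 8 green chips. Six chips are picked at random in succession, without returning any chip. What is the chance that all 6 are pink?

Unordered draws without replacement: count favorable combinations over C(30,6).
Favorable = C(6,6) · C(6,0) · C(10,0) · C(8,0) = 1; total = C(30,6) = 593775.
P = 1/593775 = 1/593775 ≈ 0.0000.

1/593775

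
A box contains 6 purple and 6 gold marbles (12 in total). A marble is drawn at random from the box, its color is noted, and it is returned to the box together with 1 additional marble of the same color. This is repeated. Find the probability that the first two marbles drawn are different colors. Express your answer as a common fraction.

Either purple then gold, or gold then purple; after the first draw the total is 13.
P = (6/12)·(6/13) + (6/12)·(6/13) = 6/13 ≈ 0.4615.

6/13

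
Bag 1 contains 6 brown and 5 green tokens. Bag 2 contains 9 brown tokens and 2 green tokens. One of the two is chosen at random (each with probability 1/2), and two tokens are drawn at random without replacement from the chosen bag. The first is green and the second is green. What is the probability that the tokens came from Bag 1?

P(E | Bag 1) = 2/11; P(E | Bag 2) = 1/55.
P(E) = 1/2·2/11 + 1/2·1/55 = 1/10.
By Bayes' rule, P(Bag 1 | E) = 1/11 / 1/10 = 10/11 ≈ 0.9091.

10/11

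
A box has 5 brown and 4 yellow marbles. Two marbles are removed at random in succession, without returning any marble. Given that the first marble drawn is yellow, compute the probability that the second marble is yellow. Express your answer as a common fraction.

3/8

After removing 1 yellow, the box has 3 yellow out of 8 remaining.
P(second is yellow | given) = 3/8 ≈ 0.3750.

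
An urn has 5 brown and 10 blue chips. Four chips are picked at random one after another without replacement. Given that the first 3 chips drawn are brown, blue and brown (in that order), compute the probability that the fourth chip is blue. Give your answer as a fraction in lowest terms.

After removing 2 brown, 1 blue, the urn has 9 blue out of 12 remaining.
P(fourth is blue | given) = 9/12 = 3/4 ≈ 0.7500.

3/4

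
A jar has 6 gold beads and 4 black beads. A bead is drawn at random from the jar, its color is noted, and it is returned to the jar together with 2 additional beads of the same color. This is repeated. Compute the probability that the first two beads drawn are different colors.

Either gold then black, or black then gold; after the first draw the total is 12.
P = (6/10)·(4/12) + (4/10)·(6/12) = 2/5 ≈ 0.4000.

2/5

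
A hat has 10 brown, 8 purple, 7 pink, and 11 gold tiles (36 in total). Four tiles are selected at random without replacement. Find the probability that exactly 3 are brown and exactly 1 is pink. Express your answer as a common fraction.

Unordered draws without replacement: count favorable combinations over C(36,4).
Favorable = C(10,3) · C(8,0) · C(7,1) · C(11,0) = 840; total = C(36,4) = 58905.
P = 840/58905 = 8/561 ≈ 0.0143.

8/561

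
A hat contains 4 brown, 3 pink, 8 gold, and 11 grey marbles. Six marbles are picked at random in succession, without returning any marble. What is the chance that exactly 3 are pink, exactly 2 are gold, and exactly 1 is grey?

2/1495

Unordered draws without replacement: count favorable combinations over C(26,6).
Favorable = C(4,0) · C(3,3) · C(8,2) · C(11,1) = 308; total = C(26,6) = 230230.
P = 308/230230 = 2/1495 ≈ 0.0013.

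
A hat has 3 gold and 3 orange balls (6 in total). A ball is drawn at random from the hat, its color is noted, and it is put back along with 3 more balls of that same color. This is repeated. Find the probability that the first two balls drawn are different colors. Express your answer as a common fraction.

1/3

Either gold then orange, or orange then gold; after the first draw the total is 9.
P = (3/6)·(3/9) + (3/6)·(3/9) = 1/3 ≈ 0.3333.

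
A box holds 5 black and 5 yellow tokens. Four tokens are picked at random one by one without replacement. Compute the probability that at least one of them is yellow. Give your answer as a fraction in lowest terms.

41/42

Use the complement: P(at least one yellow) = 1 − P(no yellow).
P(none) = C(5,4)/C(10,4) = 5/210.
So P = 1 − 5/210 = 41/42 ≈ 0.9762.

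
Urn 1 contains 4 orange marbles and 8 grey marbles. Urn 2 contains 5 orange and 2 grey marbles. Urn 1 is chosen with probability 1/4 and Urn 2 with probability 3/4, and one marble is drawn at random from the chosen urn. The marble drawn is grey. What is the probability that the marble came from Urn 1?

7/16

P(grey | Urn 1) = 2/3; P(grey | Urn 2) = 2/7.
P(grey) = 1/4·2/3 + 3/4·2/7 = 8/21.
By Bayes' rule, P(Urn 1 | grey) = 1/6 / 8/21 = 7/16 ≈ 0.4375.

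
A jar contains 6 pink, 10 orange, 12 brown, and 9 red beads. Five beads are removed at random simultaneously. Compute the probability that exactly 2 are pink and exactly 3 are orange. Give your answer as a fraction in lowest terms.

Unordered draws without replacement: count favorable combinations over C(37,5).
Favorable = C(6,2) · C(10,3) · C(12,0) · C(9,0) = 1800; total = C(37,5) = 435897.
P = 1800/435897 = 200/48433 ≈ 0.0041.

200/48433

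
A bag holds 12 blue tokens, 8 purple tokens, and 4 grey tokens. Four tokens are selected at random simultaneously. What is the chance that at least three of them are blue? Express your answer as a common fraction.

Sum the hypergeometric tail for j = 3,…,4 blue tokens.
Favorable = C(12,3)·C(12,1) + C(12,4)·C(12,0) = 3135; total = C(24,4) = 10626.
P = 3135/10626 = 95/322 ≈ 0.2950.

95/322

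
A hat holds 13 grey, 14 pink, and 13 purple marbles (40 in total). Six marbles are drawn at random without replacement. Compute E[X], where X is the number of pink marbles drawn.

21/10

By linearity of expectation, E[X] = Σ P(draw i is pink); by symmetry each draw (even without replacement) has P(pink) = 14/40.
E[X] = 6 · 14/40 = 21/10 ≈ 2.1000.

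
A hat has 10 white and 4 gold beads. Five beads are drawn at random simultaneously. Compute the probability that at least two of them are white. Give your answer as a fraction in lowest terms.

Sum the hypergeometric tail for j = 2,…,5 white beads.
Favorable = C(10,2)·C(4,3) + C(10,3)·C(4,2) + C(10,4)·C(4,1) + C(10,5)·C(4,0) = 1992; total = C(14,5) = 2002.
P = 1992/2002 = 996/1001 ≈ 0.9950.

996/1001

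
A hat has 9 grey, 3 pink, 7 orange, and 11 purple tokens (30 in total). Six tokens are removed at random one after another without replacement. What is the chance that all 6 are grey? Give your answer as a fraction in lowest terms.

Unordered draws without replacement: count favorable combinations over C(30,6).
Favorable = C(9,6) · C(3,0) · C(7,0) · C(11,0) = 84; total = C(30,6) = 593775.
P = 84/593775 = 4/28275 ≈ 0.0001.

4/28275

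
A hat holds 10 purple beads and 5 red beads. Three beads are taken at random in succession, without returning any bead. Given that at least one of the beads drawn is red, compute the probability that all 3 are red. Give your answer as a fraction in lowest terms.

P(all 3 red) = C(5,3)/C(15,3) = 2/91; P(at least one red) = 1 − C(10,3)/C(15,3) = 67/91.
Since 'all 3 red' ⊆ 'at least one red', P(all 3 | at least one) = 2/91 / 67/91 = 2/67 ≈ 0.0299.

2/67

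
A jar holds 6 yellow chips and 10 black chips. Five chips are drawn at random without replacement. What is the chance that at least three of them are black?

Sum the hypergeometric tail for j = 3,…,5 black chips.
Favorable = C(10,3)·C(6,2) + C(10,4)·C(6,1) + C(10,5)·C(6,0) = 3312; total = C(16,5) = 4368.
P = 3312/4368 = 69/91 ≈ 0.7582.

69/91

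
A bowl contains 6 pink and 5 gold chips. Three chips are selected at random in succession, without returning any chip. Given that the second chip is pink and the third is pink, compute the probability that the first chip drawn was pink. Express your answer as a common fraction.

4/9

P(first=pink and the second chip is pink and the third is pink) = (6/11)·(5/10)·(4/9) = 4/33.
P(E) = Σ over first color = 4/33 + 5/33 = 3/11.
By Bayes, P(first=pink | E) = 4/33 / 3/11 = 4/9 ≈ 0.4444.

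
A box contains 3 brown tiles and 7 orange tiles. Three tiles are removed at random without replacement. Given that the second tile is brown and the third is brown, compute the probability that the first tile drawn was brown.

P(first=brown and the second tile is brown and the third is brown) = (3/10)·(2/9)·(1/8) = 1/120.
P(E) = Σ over first color = 1/120 + 7/120 = 1/15.
By Bayes, P(first=brown | E) = 1/120 / 1/15 = 1/8 ≈ 0.1250.

1/8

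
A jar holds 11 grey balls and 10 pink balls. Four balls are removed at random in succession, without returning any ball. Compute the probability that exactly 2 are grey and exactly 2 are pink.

55/133

Unordered draws without replacement: count favorable combinations over C(21,4).
Favorable = C(11,2) · C(10,2) = 2475; total = C(21,4) = 5985.
P = 2475/5985 = 55/133 ≈ 0.4135.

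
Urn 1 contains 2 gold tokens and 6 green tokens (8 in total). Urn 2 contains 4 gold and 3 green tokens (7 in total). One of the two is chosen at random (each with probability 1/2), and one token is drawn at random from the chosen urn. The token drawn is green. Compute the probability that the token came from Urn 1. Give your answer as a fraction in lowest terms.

7/11

P(green | Urn 1) = 3/4; P(green | Urn 2) = 3/7.
P(green) = 1/2·3/4 + 1/2·3/7 = 33/56.
By Bayes' rule, P(Urn 1 | green) = 3/8 / 33/56 = 7/11 ≈ 0.6364.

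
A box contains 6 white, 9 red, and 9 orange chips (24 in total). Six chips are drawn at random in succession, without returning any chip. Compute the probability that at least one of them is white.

4144/4807

Use the complement: P(at least one white) = 1 − P(no white).
P(none) = C(18,6)/C(24,6) = 18564/134596.
So P = 1 − 18564/134596 = 4144/4807 ≈ 0.8621.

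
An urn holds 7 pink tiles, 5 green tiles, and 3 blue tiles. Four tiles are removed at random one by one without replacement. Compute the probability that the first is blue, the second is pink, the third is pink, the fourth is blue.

Multiply the conditional probability of each draw in order, without replacement, so each draw removes one from its color and from the total.
P = (3/15) · (7/14) · (6/13) · (2/12) = 1/130 ≈ 0.0077.

1/130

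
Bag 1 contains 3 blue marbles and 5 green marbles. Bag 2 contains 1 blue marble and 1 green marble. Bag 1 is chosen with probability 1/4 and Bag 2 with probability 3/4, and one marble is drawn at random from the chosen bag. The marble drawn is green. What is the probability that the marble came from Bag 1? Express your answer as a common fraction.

P(green | Bag 1) = 5/8; P(green | Bag 2) = 1/2.
P(green) = 1/4·5/8 + 3/4·1/2 = 17/32.
By Bayes' rule, P(Bag 1 | green) = 5/32 / 17/32 = 5/17 ≈ 0.2941.

5/17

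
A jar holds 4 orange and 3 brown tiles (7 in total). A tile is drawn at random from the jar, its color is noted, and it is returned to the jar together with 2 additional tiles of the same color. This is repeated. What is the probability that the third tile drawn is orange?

4/7

Sum over the four possibilities for the first two draws (orange/not-orange each), tracking how the orange count and total change by +2 per draw.
P(third is orange) = 4/7 ≈ 0.5714. (In a Pólya urn every draw has the same marginal probability 4/7.)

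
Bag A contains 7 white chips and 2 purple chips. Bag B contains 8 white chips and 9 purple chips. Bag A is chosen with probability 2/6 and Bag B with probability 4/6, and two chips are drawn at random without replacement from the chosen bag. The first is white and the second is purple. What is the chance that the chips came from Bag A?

P(E | Bag A) = 7/36; P(E | Bag B) = 9/34.
P(E) = 1/3·7/36 + 2/3·9/34 = 443/1836.
By Bayes' rule, P(Bag A | E) = 7/108 / 443/1836 = 119/443 ≈ 0.2686.

119/443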